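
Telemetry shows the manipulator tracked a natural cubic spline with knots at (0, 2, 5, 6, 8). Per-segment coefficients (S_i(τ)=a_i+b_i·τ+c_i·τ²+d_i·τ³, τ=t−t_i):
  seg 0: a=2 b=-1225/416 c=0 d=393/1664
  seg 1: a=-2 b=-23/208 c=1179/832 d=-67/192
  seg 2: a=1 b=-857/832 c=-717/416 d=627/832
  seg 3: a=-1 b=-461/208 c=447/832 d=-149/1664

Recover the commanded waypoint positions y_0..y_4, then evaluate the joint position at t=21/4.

y_0=2 y_1=-2 y_2=1 y_3=-1 y_4=-4
S(21/4) = 34427/53248

y_0 = S_0(0) = a_0 = 2
y_1 = S_1(0) = a_1 = -2
y_2 = S_2(0) = a_2 = 1
y_3 = S_3(0) = a_3 = -1
y_4 = S_3(2) = -4
t_q=21/4 is in segment 2 (τ=1/4); S_2(τ)=34427/53248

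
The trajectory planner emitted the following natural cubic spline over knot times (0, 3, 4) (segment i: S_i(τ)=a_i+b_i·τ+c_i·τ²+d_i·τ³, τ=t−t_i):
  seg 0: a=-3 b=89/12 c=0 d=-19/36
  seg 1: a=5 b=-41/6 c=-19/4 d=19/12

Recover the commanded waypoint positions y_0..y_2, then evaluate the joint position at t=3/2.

y_0 = S_0(0) = a_0 = -3
y_1 = S_1(0) = a_1 = 5
y_2 = S_1(1) = -5
t_q=3/2 is in segment 0 (τ=3/2); S_0(τ)=203/32

y_0=-3 y_1=5 y_2=-5
S(3/2) = 203/32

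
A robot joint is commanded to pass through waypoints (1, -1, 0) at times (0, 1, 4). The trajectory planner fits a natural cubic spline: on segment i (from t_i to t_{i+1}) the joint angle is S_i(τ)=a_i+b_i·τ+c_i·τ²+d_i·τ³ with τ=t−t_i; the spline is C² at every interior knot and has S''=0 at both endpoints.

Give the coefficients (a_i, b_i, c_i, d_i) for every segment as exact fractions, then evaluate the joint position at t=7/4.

  seg 0: a=1 b=-55/24 c=0 d=7/24
  seg 1: a=-1 b=-17/12 c=7/8 d=-7/72
S(7/4) = -825/512

Δ: Δ0=-2, Δ1=1/3
row 1: diag=8, rhs=14; c'=3/8, d'=7/4
back: M1=7/4
M: M0=0, M1=7/4, M2=0
seg 0: a=1, c=M0/2=0, d=(M1−M0)/(6·1)=7/24, b=Δ0−h0·(2M0+M1)/6=-55/24
seg 1: a=-1, c=M1/2=7/8, d=(M2−M1)/(6·3)=-7/72, b=Δ1−h1·(2M1+M2)/6=-17/12
t_q=7/4 → seg 1, τ=3/4; S=-1+-17/12·τ+7/8·τ²+-7/72·τ³=-825/512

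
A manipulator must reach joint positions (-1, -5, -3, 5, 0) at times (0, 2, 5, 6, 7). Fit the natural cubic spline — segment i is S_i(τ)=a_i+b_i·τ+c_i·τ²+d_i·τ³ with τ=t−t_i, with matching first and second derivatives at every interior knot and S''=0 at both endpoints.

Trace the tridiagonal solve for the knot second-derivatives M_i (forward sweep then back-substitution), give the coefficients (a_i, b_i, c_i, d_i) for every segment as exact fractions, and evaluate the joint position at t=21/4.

Δ: Δ0=-2, Δ1=2/3, Δ2=8, Δ3=-5
row 1: diag=10, rhs=16; c'=3/10, d'=8/5
row 2: denom=8−3·3/10=71/10; d'=(44−3·8/5)/(71/10)=392/71
row 3: denom=4−1·10/71=274/71; d'=(-78−1·392/71)/(274/71)=-2965/137
back: M3=-2965/137
back: M2=392/71−10/71·-2965/137=1174/137
back: M1=8/5−3/10·1174/137=-133/137
M: M0=0, M1=-133/137, M2=1174/137, M3=-2965/137, M4=0
seg 0: a=-1, c=M0/2=0, d=(M1−M0)/(6·2)=-133/1644, b=Δ0−h0·(2M0+M1)/6=-689/411
seg 1: a=-5, c=M1/2=-133/274, d=(M2−M1)/(6·3)=1307/2466, b=Δ1−h1·(2M1+M2)/6=-1088/411
seg 2: a=-3, c=M2/2=587/137, d=(M3−M2)/(6·1)=-4139/822, b=Δ2−h2·(2M2+M3)/6=7193/822
seg 3: a=5, c=M3/2=-2965/274, d=(M4−M3)/(6·1)=2965/822, b=Δ3−h3·(2M3+M4)/6=910/411
t_q=21/4 → seg 2, τ=1/4; S=-3+7193/822·τ+587/137·τ²+-4139/822·τ³=-10929/17536

  seg 0: a=-1 b=-689/411 c=0 d=-133/1644
  seg 1: a=-5 b=-1088/411 c=-133/274 d=1307/2466
  seg 2: a=-3 b=7193/822 c=587/137 d=-4139/822
  seg 3: a=5 b=910/411 c=-2965/274 d=2965/822
S(21/4) = -10929/17536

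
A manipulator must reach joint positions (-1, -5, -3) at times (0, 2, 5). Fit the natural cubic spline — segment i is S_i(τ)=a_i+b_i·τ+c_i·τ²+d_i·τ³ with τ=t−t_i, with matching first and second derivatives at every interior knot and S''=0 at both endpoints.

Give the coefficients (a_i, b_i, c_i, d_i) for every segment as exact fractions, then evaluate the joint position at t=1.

Δ: Δ0=-2, Δ1=2/3
row 1: diag=10, rhs=16; c'=3/10, d'=8/5
back: M1=8/5
M: M0=0, M1=8/5, M2=0
seg 0: a=-1, c=M0/2=0, d=(M1−M0)/(6·2)=2/15, b=Δ0−h0·(2M0+M1)/6=-38/15
seg 1: a=-5, c=M1/2=4/5, d=(M2−M1)/(6·3)=-4/45, b=Δ1−h1·(2M1+M2)/6=-14/15
t_q=1 → seg 0, τ=1; S=-1+-38/15·τ+0·τ²+2/15·τ³=-17/5

  seg 0: a=-1 b=-38/15 c=0 d=2/15
  seg 1: a=-5 b=-14/15 c=4/5 d=-4/45
S(1) = -17/5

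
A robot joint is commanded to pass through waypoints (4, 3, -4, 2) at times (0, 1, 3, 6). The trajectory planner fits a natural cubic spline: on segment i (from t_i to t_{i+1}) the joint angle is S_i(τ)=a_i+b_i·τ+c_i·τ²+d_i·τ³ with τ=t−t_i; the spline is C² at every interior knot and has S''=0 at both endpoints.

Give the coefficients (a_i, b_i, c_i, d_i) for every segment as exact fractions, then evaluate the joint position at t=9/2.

  seg 0: a=4 b=-5/14 c=0 d=-9/14
  seg 1: a=3 b=-16/7 c=-27/14 d=37/56
  seg 2: a=-4 b=-29/14 c=57/28 d=-19/84
S(9/2) = -737/224

Δ: Δ0=-1, Δ1=-7/2, Δ2=2
row 1: diag=6, rhs=-15; c'=1/3, d'=-5/2
row 2: denom=10−2·1/3=28/3; d'=(33−2·-5/2)/(28/3)=57/14
back: M2=57/14
back: M1=-5/2−1/3·57/14=-27/7
M: M0=0, M1=-27/7, M2=57/14, M3=0
seg 0: a=4, c=M0/2=0, d=(M1−M0)/(6·1)=-9/14, b=Δ0−h0·(2M0+M1)/6=-5/14
seg 1: a=3, c=M1/2=-27/14, d=(M2−M1)/(6·2)=37/56, b=Δ1−h1·(2M1+M2)/6=-16/7
seg 2: a=-4, c=M2/2=57/28, d=(M3−M2)/(6·3)=-19/84, b=Δ2−h2·(2M2+M3)/6=-29/14
t_q=9/2 → seg 2, τ=3/2; S=-4+-29/14·τ+57/28·τ²+-19/84·τ³=-737/224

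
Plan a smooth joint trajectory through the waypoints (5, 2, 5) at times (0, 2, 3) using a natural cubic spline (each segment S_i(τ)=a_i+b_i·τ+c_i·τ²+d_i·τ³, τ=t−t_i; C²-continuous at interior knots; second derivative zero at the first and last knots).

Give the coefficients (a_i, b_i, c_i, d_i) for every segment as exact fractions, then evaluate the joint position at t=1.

  seg 0: a=5 b=-3 c=0 d=3/8
  seg 1: a=2 b=3/2 c=9/4 d=-3/4
S(1) = 19/8

Δ: Δ0=-3/2, Δ1=3
row 1: diag=6, rhs=27; c'=1/6, d'=9/2
back: M1=9/2
M: M0=0, M1=9/2, M2=0
seg 0: a=5, c=M0/2=0, d=(M1−M0)/(6·2)=3/8, b=Δ0−h0·(2M0+M1)/6=-3
seg 1: a=2, c=M1/2=9/4, d=(M2−M1)/(6·1)=-3/4, b=Δ1−h1·(2M1+M2)/6=3/2
t_q=1 → seg 0, τ=1; S=5+-3·τ+0·τ²+3/8·τ³=19/8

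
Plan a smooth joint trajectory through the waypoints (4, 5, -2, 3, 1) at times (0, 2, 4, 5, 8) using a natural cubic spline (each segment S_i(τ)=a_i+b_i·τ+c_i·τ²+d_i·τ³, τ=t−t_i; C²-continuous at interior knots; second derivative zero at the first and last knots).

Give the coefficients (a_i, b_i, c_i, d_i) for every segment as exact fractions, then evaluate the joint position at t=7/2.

  seg 0: a=4 b=316/129 c=0 d=-503/1032
  seg 1: a=5 b=-877/258 c=-503/172 d=1483/1032
  seg 2: a=-2 b=277/129 c=245/43 d=-367/129
  seg 3: a=3 b=646/129 c=-122/43 d=122/387
S(7/2) = -5033/2752

Δ: Δ0=1/2, Δ1=-7/2, Δ2=5, Δ3=-2/3
row 1: diag=8, rhs=-24; c'=1/4, d'=-3
row 2: denom=6−2·1/4=11/2; d'=(51−2·-3)/(11/2)=114/11
row 3: denom=8−1·2/11=86/11; d'=(-34−1·114/11)/(86/11)=-244/43
back: M3=-244/43
back: M2=114/11−2/11·-244/43=490/43
back: M1=-3−1/4·490/43=-503/86
M: M0=0, M1=-503/86, M2=490/43, M3=-244/43, M4=0
seg 0: a=4, c=M0/2=0, d=(M1−M0)/(6·2)=-503/1032, b=Δ0−h0·(2M0+M1)/6=316/129
seg 1: a=5, c=M1/2=-503/172, d=(M2−M1)/(6·2)=1483/1032, b=Δ1−h1·(2M1+M2)/6=-877/258
seg 2: a=-2, c=M2/2=245/43, d=(M3−M2)/(6·1)=-367/129, b=Δ2−h2·(2M2+M3)/6=277/129
seg 3: a=3, c=M3/2=-122/43, d=(M4−M3)/(6·3)=122/387, b=Δ3−h3·(2M3+M4)/6=646/129
t_q=7/2 → seg 1, τ=3/2; S=5+-877/258·τ+-503/172·τ²+1483/1032·τ³=-5033/2752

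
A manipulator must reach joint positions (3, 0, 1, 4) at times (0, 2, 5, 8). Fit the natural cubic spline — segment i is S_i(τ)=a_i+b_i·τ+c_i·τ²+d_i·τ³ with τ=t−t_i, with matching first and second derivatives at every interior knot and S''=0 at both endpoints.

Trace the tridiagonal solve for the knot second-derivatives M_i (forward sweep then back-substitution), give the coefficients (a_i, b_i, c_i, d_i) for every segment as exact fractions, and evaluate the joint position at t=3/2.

Δ: Δ0=-3/2, Δ1=1/3, Δ2=1
row 1: diag=10, rhs=11; c'=3/10, d'=11/10
row 2: denom=12−3·3/10=111/10; d'=(4−3·11/10)/(111/10)=7/111
back: M2=7/111
back: M1=11/10−3/10·7/111=40/37
M: M0=0, M1=40/37, M2=7/111, M3=0
seg 0: a=3, c=M0/2=0, d=(M1−M0)/(6·2)=10/111, b=Δ0−h0·(2M0+M1)/6=-413/222
seg 1: a=0, c=M1/2=20/37, d=(M2−M1)/(6·3)=-113/1998, b=Δ1−h1·(2M1+M2)/6=-173/222
seg 2: a=1, c=M2/2=7/222, d=(M3−M2)/(6·3)=-7/1998, b=Δ2−h2·(2M2+M3)/6=104/111
t_q=3/2 → seg 0, τ=3/2; S=3+-413/222·τ+0·τ²+10/111·τ³=19/37

  seg 0: a=3 b=-413/222 c=0 d=10/111
  seg 1: a=0 b=-173/222 c=20/37 d=-113/1998
  seg 2: a=1 b=104/111 c=7/222 d=-7/1998
S(3/2) = 19/37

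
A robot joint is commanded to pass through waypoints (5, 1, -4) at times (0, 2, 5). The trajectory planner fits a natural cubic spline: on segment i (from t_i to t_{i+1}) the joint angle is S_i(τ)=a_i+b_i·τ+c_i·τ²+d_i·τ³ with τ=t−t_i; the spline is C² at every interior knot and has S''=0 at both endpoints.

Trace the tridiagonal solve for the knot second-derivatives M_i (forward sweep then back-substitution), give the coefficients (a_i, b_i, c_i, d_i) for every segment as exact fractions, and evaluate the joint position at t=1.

  seg 0: a=5 b=-31/15 c=0 d=1/60
  seg 1: a=1 b=-28/15 c=1/10 d=-1/90
S(1) = 59/20

Δ: Δ0=-2, Δ1=-5/3
row 1: diag=10, rhs=2; c'=3/10, d'=1/5
back: M1=1/5
M: M0=0, M1=1/5, M2=0
seg 0: a=5, c=M0/2=0, d=(M1−M0)/(6·2)=1/60, b=Δ0−h0·(2M0+M1)/6=-31/15
seg 1: a=1, c=M1/2=1/10, d=(M2−M1)/(6·3)=-1/90, b=Δ1−h1·(2M1+M2)/6=-28/15
t_q=1 → seg 0, τ=1; S=5+-31/15·τ+0·τ²+1/60·τ³=59/20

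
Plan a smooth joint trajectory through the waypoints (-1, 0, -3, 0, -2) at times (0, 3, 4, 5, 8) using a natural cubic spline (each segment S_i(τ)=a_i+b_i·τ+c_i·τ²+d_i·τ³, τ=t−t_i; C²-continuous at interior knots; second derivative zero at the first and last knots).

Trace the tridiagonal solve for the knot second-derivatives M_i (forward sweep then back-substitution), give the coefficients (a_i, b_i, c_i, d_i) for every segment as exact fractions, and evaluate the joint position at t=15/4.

  seg 0: a=-1 b=109/48 c=0 d=-31/144
  seg 1: a=0 b=-85/24 c=-31/16 d=119/48
  seg 2: a=-3 b=1/48 c=11/2 d=-121/48
  seg 3: a=0 b=83/24 c=-33/16 d=11/48
S(15/4) = -2765/1024

Δ: Δ0=1/3, Δ1=-3, Δ2=3, Δ3=-2/3
row 1: diag=8, rhs=-20; c'=1/8, d'=-5/2
row 2: denom=4−1·1/8=31/8; d'=(36−1·-5/2)/(31/8)=308/31
row 3: denom=8−1·8/31=240/31; d'=(-22−1·308/31)/(240/31)=-33/8
back: M3=-33/8
back: M2=308/31−8/31·-33/8=11
back: M1=-5/2−1/8·11=-31/8
M: M0=0, M1=-31/8, M2=11, M3=-33/8, M4=0
seg 0: a=-1, c=M0/2=0, d=(M1−M0)/(6·3)=-31/144, b=Δ0−h0·(2M0+M1)/6=109/48
seg 1: a=0, c=M1/2=-31/16, d=(M2−M1)/(6·1)=119/48, b=Δ1−h1·(2M1+M2)/6=-85/24
seg 2: a=-3, c=M2/2=11/2, d=(M3−M2)/(6·1)=-121/48, b=Δ2−h2·(2M2+M3)/6=1/48
seg 3: a=0, c=M3/2=-33/16, d=(M4−M3)/(6·3)=11/48, b=Δ3−h3·(2M3+M4)/6=83/24
t_q=15/4 → seg 1, τ=3/4; S=0+-85/24·τ+-31/16·τ²+119/48·τ³=-2765/1024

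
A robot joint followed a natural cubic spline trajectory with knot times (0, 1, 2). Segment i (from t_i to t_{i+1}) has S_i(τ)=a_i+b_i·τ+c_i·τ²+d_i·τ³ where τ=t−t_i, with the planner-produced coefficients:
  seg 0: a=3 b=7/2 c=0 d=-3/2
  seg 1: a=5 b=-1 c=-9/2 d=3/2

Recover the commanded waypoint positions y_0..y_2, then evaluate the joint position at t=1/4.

y_0 = S_0(0) = a_0 = 3
y_1 = S_1(0) = a_1 = 5
y_2 = S_1(1) = 1
t_q=1/4 is in segment 0 (τ=1/4); S_0(τ)=493/128

y_0=3 y_1=5 y_2=1
S(1/4) = 493/128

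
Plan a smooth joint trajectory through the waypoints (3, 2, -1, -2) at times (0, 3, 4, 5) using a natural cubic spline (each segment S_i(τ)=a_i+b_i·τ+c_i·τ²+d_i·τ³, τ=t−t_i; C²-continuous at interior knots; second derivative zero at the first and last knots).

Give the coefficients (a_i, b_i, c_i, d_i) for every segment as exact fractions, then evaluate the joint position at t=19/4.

  seg 0: a=3 b=83/93 c=0 d=-38/279
  seg 1: a=2 b=-259/93 c=-38/31 d=94/93
  seg 2: a=-1 b=-205/93 c=56/31 d=-56/93
S(19/4) = -469/248

Δ: Δ0=-1/3, Δ1=-3, Δ2=-1
row 1: diag=8, rhs=-16; c'=1/8, d'=-2
row 2: denom=4−1·1/8=31/8; d'=(12−1·-2)/(31/8)=112/31
back: M2=112/31
back: M1=-2−1/8·112/31=-76/31
M: M0=0, M1=-76/31, M2=112/31, M3=0
seg 0: a=3, c=M0/2=0, d=(M1−M0)/(6·3)=-38/279, b=Δ0−h0·(2M0+M1)/6=83/93
seg 1: a=2, c=M1/2=-38/31, d=(M2−M1)/(6·1)=94/93, b=Δ1−h1·(2M1+M2)/6=-259/93
seg 2: a=-1, c=M2/2=56/31, d=(M3−M2)/(6·1)=-56/93, b=Δ2−h2·(2M2+M3)/6=-205/93
t_q=19/4 → seg 2, τ=3/4; S=-1+-205/93·τ+56/31·τ²+-56/93·τ³=-469/248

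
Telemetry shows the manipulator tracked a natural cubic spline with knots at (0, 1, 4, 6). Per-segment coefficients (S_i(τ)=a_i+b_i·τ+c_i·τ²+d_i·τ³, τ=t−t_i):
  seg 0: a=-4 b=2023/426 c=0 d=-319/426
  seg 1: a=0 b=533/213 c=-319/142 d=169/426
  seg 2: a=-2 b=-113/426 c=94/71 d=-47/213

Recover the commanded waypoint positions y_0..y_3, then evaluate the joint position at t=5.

y_0 = S_0(0) = a_0 = -4
y_1 = S_1(0) = a_1 = 0
y_2 = S_2(0) = a_2 = -2
y_3 = S_2(2) = 1
t_q=5 is in segment 2 (τ=1); S_2(τ)=-165/142

y_0=-4 y_1=0 y_2=-2 y_3=1
S(5) = -165/142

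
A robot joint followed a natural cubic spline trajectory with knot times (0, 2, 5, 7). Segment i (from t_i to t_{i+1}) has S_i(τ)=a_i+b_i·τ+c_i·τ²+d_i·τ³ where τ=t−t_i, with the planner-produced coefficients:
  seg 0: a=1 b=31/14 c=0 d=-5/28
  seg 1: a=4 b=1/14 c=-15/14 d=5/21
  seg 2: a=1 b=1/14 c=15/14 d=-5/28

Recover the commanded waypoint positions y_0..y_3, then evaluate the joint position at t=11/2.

y_0 = S_0(0) = a_0 = 1
y_1 = S_1(0) = a_1 = 4
y_2 = S_2(0) = a_2 = 1
y_3 = S_2(2) = 4
t_q=11/2 is in segment 2 (τ=1/2); S_2(τ)=41/32

y_0=1 y_1=4 y_2=1 y_3=4
S(11/2) = 41/32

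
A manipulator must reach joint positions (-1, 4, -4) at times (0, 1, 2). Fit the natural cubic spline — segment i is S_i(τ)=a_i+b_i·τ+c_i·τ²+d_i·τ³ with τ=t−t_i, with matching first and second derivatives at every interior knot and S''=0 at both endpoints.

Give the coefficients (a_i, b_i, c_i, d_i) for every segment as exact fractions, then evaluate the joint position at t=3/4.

  seg 0: a=-1 b=33/4 c=0 d=-13/4
  seg 1: a=4 b=-3/2 c=-39/4 d=13/4
S(3/4) = 977/256

Δ: Δ0=5, Δ1=-8
row 1: diag=4, rhs=-78; c'=1/4, d'=-39/2
back: M1=-39/2
M: M0=0, M1=-39/2, M2=0
seg 0: a=-1, c=M0/2=0, d=(M1−M0)/(6·1)=-13/4, b=Δ0−h0·(2M0+M1)/6=33/4
seg 1: a=4, c=M1/2=-39/4, d=(M2−M1)/(6·1)=13/4, b=Δ1−h1·(2M1+M2)/6=-3/2
t_q=3/4 → seg 0, τ=3/4; S=-1+33/4·τ+0·τ²+-13/4·τ³=977/256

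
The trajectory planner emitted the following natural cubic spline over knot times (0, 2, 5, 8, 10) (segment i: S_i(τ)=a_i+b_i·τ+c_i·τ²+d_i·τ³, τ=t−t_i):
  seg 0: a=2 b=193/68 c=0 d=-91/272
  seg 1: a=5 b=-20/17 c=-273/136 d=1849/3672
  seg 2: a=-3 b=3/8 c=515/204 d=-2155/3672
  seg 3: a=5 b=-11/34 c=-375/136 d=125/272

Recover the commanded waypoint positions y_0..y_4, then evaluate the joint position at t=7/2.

y_0=2 y_1=5 y_2=-3 y_3=5 y_4=-3
S(7/2) = 455/1088

y_0 = S_0(0) = a_0 = 2
y_1 = S_1(0) = a_1 = 5
y_2 = S_2(0) = a_2 = -3
y_3 = S_3(0) = a_3 = 5
y_4 = S_3(2) = -3
t_q=7/2 is in segment 1 (τ=3/2); S_1(τ)=455/1088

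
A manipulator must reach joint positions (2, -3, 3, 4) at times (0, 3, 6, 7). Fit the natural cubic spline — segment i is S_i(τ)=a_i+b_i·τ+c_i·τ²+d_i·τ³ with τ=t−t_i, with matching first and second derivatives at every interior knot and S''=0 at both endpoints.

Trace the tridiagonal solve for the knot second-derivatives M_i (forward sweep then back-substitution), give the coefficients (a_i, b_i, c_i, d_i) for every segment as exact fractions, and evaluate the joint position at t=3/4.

  seg 0: a=2 b=-242/87 c=0 d=97/783
  seg 1: a=-3 b=49/87 c=97/87 d=-166/783
  seg 2: a=3 b=133/87 c=-23/29 d=23/87
S(3/4) = -63/1856

Δ: Δ0=-5/3, Δ1=2, Δ2=1
row 1: diag=12, rhs=22; c'=1/4, d'=11/6
row 2: denom=8−3·1/4=29/4; d'=(-6−3·11/6)/(29/4)=-46/29
back: M2=-46/29
back: M1=11/6−1/4·-46/29=194/87
M: M0=0, M1=194/87, M2=-46/29, M3=0
seg 0: a=2, c=M0/2=0, d=(M1−M0)/(6·3)=97/783, b=Δ0−h0·(2M0+M1)/6=-242/87
seg 1: a=-3, c=M1/2=97/87, d=(M2−M1)/(6·3)=-166/783, b=Δ1−h1·(2M1+M2)/6=49/87
seg 2: a=3, c=M2/2=-23/29, d=(M3−M2)/(6·1)=23/87, b=Δ2−h2·(2M2+M3)/6=133/87
t_q=3/4 → seg 0, τ=3/4; S=2+-242/87·τ+0·τ²+97/783·τ³=-63/1856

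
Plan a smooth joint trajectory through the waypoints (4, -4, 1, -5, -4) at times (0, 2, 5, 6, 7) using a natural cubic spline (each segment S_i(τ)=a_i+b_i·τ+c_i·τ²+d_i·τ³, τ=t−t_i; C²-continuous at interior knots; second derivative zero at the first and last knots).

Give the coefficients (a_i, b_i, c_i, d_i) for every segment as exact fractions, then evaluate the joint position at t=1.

  seg 0: a=4 b=-2510/411 c=0 d=433/822
  seg 1: a=-4 b=88/411 c=433/137 d=-1100/1233
  seg 2: a=1 b=-2018/411 c=-667/137 d=1553/411
  seg 3: a=-5 b=-1361/411 c=886/137 d=-886/411
S(1) = -433/274

Δ: Δ0=-4, Δ1=5/3, Δ2=-6, Δ3=1
row 1: diag=10, rhs=34; c'=3/10, d'=17/5
row 2: denom=8−3·3/10=71/10; d'=(-46−3·17/5)/(71/10)=-562/71
row 3: denom=4−1·10/71=274/71; d'=(42−1·-562/71)/(274/71)=1772/137
back: M3=1772/137
back: M2=-562/71−10/71·1772/137=-1334/137
back: M1=17/5−3/10·-1334/137=866/137
M: M0=0, M1=866/137, M2=-1334/137, M3=1772/137, M4=0
seg 0: a=4, c=M0/2=0, d=(M1−M0)/(6·2)=433/822, b=Δ0−h0·(2M0+M1)/6=-2510/411
seg 1: a=-4, c=M1/2=433/137, d=(M2−M1)/(6·3)=-1100/1233, b=Δ1−h1·(2M1+M2)/6=88/411
seg 2: a=1, c=M2/2=-667/137, d=(M3−M2)/(6·1)=1553/411, b=Δ2−h2·(2M2+M3)/6=-2018/411
seg 3: a=-5, c=M3/2=886/137, d=(M4−M3)/(6·1)=-886/411, b=Δ3−h3·(2M3+M4)/6=-1361/411
t_q=1 → seg 0, τ=1; S=4+-2510/411·τ+0·τ²+433/822·τ³=-433/274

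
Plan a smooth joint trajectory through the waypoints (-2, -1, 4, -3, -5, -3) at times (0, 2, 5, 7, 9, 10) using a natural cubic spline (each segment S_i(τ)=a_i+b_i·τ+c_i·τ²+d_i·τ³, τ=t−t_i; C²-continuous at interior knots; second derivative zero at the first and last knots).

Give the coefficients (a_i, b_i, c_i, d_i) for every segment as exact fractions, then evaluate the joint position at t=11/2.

Δ: Δ0=1/2, Δ1=5/3, Δ2=-7/2, Δ3=-1, Δ4=2
row 1: diag=10, rhs=7; c'=3/10, d'=7/10
row 2: denom=10−3·3/10=91/10; d'=(-31−3·7/10)/(91/10)=-331/91
row 3: denom=8−2·20/91=688/91; d'=(15−2·-331/91)/(688/91)=2027/688
row 4: denom=6−2·91/344=941/172; d'=(18−2·2027/688)/(941/172)=4165/1882
back: M4=4165/1882
back: M3=2027/688−91/344·4165/1882=4443/1882
back: M2=-331/91−20/91·4443/1882=-3911/941
back: M1=7/10−3/10·-3911/941=1832/941
M: M0=0, M1=1832/941, M2=-3911/941, M3=4443/1882, M4=4165/1882, M5=0
seg 0: a=-2, c=M0/2=0, d=(M1−M0)/(6·2)=458/2823, b=Δ0−h0·(2M0+M1)/6=-841/5646
seg 1: a=-1, c=M1/2=916/941, d=(M2−M1)/(6·3)=-5743/16938, b=Δ1−h1·(2M1+M2)/6=10151/5646
seg 2: a=4, c=M2/2=-3911/1882, d=(M3−M2)/(6·2)=12265/22584, b=Δ2−h2·(2M2+M3)/6=-4280/2823
seg 3: a=-3, c=M3/2=4443/3764, d=(M4−M3)/(6·2)=-139/11292, b=Δ3−h3·(2M3+M4)/6=-18697/5646
seg 4: a=-5, c=M4/2=4165/3764, d=(M5−M4)/(6·1)=-4165/11292, b=Δ4−h4·(2M4+M5)/6=7127/5646
t_q=11/2 → seg 2, τ=1/2; S=4+-4280/2823·τ+-3911/1882·τ²+12265/22584·τ³=168043/60224

  seg 0: a=-2 b=-841/5646 c=0 d=458/2823
  seg 1: a=-1 b=10151/5646 c=916/941 d=-5743/16938
  seg 2: a=4 b=-4280/2823 c=-3911/1882 d=12265/22584
  seg 3: a=-3 b=-18697/5646 c=4443/3764 d=-139/11292
  seg 4: a=-5 b=7127/5646 c=4165/3764 d=-4165/11292
S(11/2) = 168043/60224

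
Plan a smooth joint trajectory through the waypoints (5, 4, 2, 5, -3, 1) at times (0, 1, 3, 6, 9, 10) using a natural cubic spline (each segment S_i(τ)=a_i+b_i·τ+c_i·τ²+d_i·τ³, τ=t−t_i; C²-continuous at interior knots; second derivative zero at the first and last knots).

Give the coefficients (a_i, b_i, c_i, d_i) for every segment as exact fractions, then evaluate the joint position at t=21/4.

  seg 0: a=5 b=-949/1110 c=0 d=-161/1110
  seg 1: a=4 b=-716/555 c=-161/370 d=161/555
  seg 2: a=2 b=50/111 c=483/370 d=-101/270
  seg 3: a=5 b=-2017/1110 c=-1144/555 d=5921/9990
  seg 4: a=-3 b=1009/555 c=1211/370 d=-1211/1110
S(21/4) = 126953/23680

Δ: Δ0=-1, Δ1=-1, Δ2=1, Δ3=-8/3, Δ4=4
row 1: diag=6, rhs=0; c'=1/3, d'=0
row 2: denom=10−2·1/3=28/3; d'=(12−2·0)/(28/3)=9/7
row 3: denom=12−3·9/28=309/28; d'=(-22−3·9/7)/(309/28)=-724/309
row 4: denom=8−3·28/103=740/103; d'=(40−3·-724/309)/(740/103)=1211/185
back: M4=1211/185
back: M3=-724/309−28/103·1211/185=-2288/555
back: M2=9/7−9/28·-2288/555=483/185
back: M1=0−1/3·483/185=-161/185
M: M0=0, M1=-161/185, M2=483/185, M3=-2288/555, M4=1211/185, M5=0
seg 0: a=5, c=M0/2=0, d=(M1−M0)/(6·1)=-161/1110, b=Δ0−h0·(2M0+M1)/6=-949/1110
seg 1: a=4, c=M1/2=-161/370, d=(M2−M1)/(6·2)=161/555, b=Δ1−h1·(2M1+M2)/6=-716/555
seg 2: a=2, c=M2/2=483/370, d=(M3−M2)/(6·3)=-101/270, b=Δ2−h2·(2M2+M3)/6=50/111
seg 3: a=5, c=M3/2=-1144/555, d=(M4−M3)/(6·3)=5921/9990, b=Δ3−h3·(2M3+M4)/6=-2017/1110
seg 4: a=-3, c=M4/2=1211/370, d=(M5−M4)/(6·1)=-1211/1110, b=Δ4−h4·(2M4+M5)/6=1009/555
t_q=21/4 → seg 2, τ=9/4; S=2+50/111·τ+483/370·τ²+-101/270·τ³=126953/23680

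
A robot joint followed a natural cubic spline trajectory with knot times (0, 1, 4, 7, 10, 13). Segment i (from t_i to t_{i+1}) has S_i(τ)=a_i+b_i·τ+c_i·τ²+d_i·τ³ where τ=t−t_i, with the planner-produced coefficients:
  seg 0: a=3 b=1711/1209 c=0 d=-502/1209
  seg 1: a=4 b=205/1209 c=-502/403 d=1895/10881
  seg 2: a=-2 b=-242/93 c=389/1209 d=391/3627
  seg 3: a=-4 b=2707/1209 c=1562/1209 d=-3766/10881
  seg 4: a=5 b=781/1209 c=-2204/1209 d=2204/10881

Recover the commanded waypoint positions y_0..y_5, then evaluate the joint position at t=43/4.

y_0=3 y_1=4 y_2=-2 y_3=-4 y_4=5 y_5=-4
S(43/4) = 29303/6448

y_0 = S_0(0) = a_0 = 3
y_1 = S_1(0) = a_1 = 4
y_2 = S_2(0) = a_2 = -2
y_3 = S_3(0) = a_3 = -4
y_4 = S_4(0) = a_4 = 5
y_5 = S_4(3) = -4
t_q=43/4 is in segment 4 (τ=3/4); S_4(τ)=29303/6448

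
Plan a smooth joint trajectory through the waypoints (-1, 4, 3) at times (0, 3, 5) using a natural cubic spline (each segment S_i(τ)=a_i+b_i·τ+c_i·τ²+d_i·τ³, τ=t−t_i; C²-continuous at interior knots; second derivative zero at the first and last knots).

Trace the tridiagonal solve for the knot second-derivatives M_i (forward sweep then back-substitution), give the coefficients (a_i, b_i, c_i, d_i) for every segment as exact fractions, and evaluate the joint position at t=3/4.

Δ: Δ0=5/3, Δ1=-1/2
row 1: diag=10, rhs=-13; c'=1/5, d'=-13/10
back: M1=-13/10
M: M0=0, M1=-13/10, M2=0
seg 0: a=-1, c=M0/2=0, d=(M1−M0)/(6·3)=-13/180, b=Δ0−h0·(2M0+M1)/6=139/60
seg 1: a=4, c=M1/2=-13/20, d=(M2−M1)/(6·2)=13/120, b=Δ1−h1·(2M1+M2)/6=11/30
t_q=3/4 → seg 0, τ=3/4; S=-1+139/60·τ+0·τ²+-13/180·τ³=181/256

  seg 0: a=-1 b=139/60 c=0 d=-13/180
  seg 1: a=4 b=11/30 c=-13/20 d=13/120
S(3/4) = 181/256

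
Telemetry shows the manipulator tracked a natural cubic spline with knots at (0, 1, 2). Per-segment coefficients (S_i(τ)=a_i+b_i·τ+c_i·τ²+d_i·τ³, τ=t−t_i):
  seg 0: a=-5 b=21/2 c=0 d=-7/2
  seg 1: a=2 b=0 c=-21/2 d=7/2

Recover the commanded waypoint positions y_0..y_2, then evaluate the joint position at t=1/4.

y_0=-5 y_1=2 y_2=-5
S(1/4) = -311/128

y_0 = S_0(0) = a_0 = -5
y_1 = S_1(0) = a_1 = 2
y_2 = S_1(1) = -5
t_q=1/4 is in segment 0 (τ=1/4); S_0(τ)=-311/128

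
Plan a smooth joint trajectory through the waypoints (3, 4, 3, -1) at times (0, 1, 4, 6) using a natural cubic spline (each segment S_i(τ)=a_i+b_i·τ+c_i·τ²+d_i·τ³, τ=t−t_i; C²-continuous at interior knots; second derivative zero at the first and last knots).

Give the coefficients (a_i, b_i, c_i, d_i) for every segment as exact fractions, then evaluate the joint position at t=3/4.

  seg 0: a=3 b=238/213 c=0 d=-25/213
  seg 1: a=4 b=163/213 c=-25/71 d=-1/213
  seg 2: a=3 b=-314/213 c=-28/71 d=14/213
S(3/4) = 17215/4544

Δ: Δ0=1, Δ1=-1/3, Δ2=-2
row 1: diag=8, rhs=-8; c'=3/8, d'=-1
row 2: denom=10−3·3/8=71/8; d'=(-10−3·-1)/(71/8)=-56/71
back: M2=-56/71
back: M1=-1−3/8·-56/71=-50/71
M: M0=0, M1=-50/71, M2=-56/71, M3=0
seg 0: a=3, c=M0/2=0, d=(M1−M0)/(6·1)=-25/213, b=Δ0−h0·(2M0+M1)/6=238/213
seg 1: a=4, c=M1/2=-25/71, d=(M2−M1)/(6·3)=-1/213, b=Δ1−h1·(2M1+M2)/6=163/213
seg 2: a=3, c=M2/2=-28/71, d=(M3−M2)/(6·2)=14/213, b=Δ2−h2·(2M2+M3)/6=-314/213
t_q=3/4 → seg 0, τ=3/4; S=3+238/213·τ+0·τ²+-25/213·τ³=17215/4544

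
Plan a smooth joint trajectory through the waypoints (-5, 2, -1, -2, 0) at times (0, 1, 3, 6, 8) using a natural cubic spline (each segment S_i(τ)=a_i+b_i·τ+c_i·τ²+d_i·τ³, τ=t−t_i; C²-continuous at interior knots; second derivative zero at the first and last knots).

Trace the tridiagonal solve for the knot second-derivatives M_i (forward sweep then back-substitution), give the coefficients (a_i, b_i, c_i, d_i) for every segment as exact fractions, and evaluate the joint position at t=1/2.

Δ: Δ0=7, Δ1=-3/2, Δ2=-1/3, Δ3=1
row 1: diag=6, rhs=-51; c'=1/3, d'=-17/2
row 2: denom=10−2·1/3=28/3; d'=(7−2·-17/2)/(28/3)=18/7
row 3: denom=10−3·9/28=253/28; d'=(8−3·18/7)/(253/28)=8/253
back: M3=8/253
back: M2=18/7−9/28·8/253=648/253
back: M1=-17/2−1/3·648/253=-4733/506
M: M0=0, M1=-4733/506, M2=648/253, M3=8/253, M4=0
seg 0: a=-5, c=M0/2=0, d=(M1−M0)/(6·1)=-4733/3036, b=Δ0−h0·(2M0+M1)/6=25985/3036
seg 1: a=2, c=M1/2=-4733/1012, d=(M2−M1)/(6·2)=6029/6072, b=Δ1−h1·(2M1+M2)/6=5893/1518
seg 2: a=-1, c=M2/2=324/253, d=(M3−M2)/(6·3)=-320/2277, b=Δ2−h2·(2M2+M3)/6=-2209/759
seg 3: a=-2, c=M3/2=4/253, d=(M4−M3)/(6·2)=-2/759, b=Δ3−h3·(2M3+M4)/6=743/759
t_q=1/2 → seg 0, τ=1/2; S=-5+25985/3036·τ+0·τ²+-4733/3036·τ³=-7411/8096

  seg 0: a=-5 b=25985/3036 c=0 d=-4733/3036
  seg 1: a=2 b=5893/1518 c=-4733/1012 d=6029/6072
  seg 2: a=-1 b=-2209/759 c=324/253 d=-320/2277
  seg 3: a=-2 b=743/759 c=4/253 d=-2/759
S(1/2) = -7411/8096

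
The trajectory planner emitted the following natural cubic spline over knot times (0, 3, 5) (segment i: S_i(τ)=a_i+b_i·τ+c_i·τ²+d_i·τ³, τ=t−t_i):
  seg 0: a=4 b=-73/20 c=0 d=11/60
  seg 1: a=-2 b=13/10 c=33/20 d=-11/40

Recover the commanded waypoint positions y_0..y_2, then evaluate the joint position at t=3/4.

y_0 = S_0(0) = a_0 = 4
y_1 = S_1(0) = a_1 = -2
y_2 = S_1(2) = 5
t_q=3/4 is in segment 0 (τ=3/4); S_0(τ)=343/256

y_0=4 y_1=-2 y_2=5
S(3/4) = 343/256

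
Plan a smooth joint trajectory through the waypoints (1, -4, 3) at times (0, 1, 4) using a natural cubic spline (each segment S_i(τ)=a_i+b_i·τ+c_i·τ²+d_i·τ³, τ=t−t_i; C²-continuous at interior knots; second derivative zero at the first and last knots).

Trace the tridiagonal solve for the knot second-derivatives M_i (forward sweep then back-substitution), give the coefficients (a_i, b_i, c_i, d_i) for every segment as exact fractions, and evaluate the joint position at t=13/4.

  seg 0: a=1 b=-71/12 c=0 d=11/12
  seg 1: a=-4 b=-19/6 c=11/4 d=-11/36
S(13/4) = -175/256

Δ: Δ0=-5, Δ1=7/3
row 1: diag=8, rhs=44; c'=3/8, d'=11/2
back: M1=11/2
M: M0=0, M1=11/2, M2=0
seg 0: a=1, c=M0/2=0, d=(M1−M0)/(6·1)=11/12, b=Δ0−h0·(2M0+M1)/6=-71/12
seg 1: a=-4, c=M1/2=11/4, d=(M2−M1)/(6·3)=-11/36, b=Δ1−h1·(2M1+M2)/6=-19/6
t_q=13/4 → seg 1, τ=9/4; S=-4+-19/6·τ+11/4·τ²+-11/36·τ³=-175/256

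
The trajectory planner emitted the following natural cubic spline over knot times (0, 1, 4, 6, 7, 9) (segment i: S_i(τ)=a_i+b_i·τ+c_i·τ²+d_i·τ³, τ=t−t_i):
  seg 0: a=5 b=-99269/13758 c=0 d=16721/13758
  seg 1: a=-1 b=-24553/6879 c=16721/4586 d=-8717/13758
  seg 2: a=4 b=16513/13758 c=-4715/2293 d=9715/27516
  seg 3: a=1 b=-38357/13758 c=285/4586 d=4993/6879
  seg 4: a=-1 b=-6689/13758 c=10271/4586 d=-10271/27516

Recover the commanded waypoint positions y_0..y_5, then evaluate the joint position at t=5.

y_0=5 y_1=-1 y_2=4 y_3=1 y_4=-1 y_5=4
S(5) = 32075/9172

y_0 = S_0(0) = a_0 = 5
y_1 = S_1(0) = a_1 = -1
y_2 = S_2(0) = a_2 = 4
y_3 = S_3(0) = a_3 = 1
y_4 = S_4(0) = a_4 = -1
y_5 = S_4(2) = 4
t_q=5 is in segment 2 (τ=1); S_2(τ)=32075/9172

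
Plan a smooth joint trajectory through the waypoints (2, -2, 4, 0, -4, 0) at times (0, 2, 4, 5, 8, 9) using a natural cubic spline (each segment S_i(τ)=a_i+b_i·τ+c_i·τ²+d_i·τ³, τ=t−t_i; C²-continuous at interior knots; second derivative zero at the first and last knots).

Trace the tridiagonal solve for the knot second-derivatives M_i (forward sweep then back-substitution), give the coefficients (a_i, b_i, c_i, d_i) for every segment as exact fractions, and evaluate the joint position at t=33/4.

  seg 0: a=2 b=-7120/1767 c=0 d=1793/3534
  seg 1: a=-2 b=3638/1767 c=1793/589 d=-9095/7068
  seg 2: a=4 b=-2131/1767 c=-5509/1178 d=6653/3534
  seg 3: a=0 b=-17357/3534 c=572/589 d=87/1178
  seg 4: a=-4 b=5141/1767 c=1927/1178 d=-1927/3534
S(33/4) = -239665/75392

Δ: Δ0=-2, Δ1=3, Δ2=-4, Δ3=-4/3, Δ4=4
row 1: diag=8, rhs=30; c'=1/4, d'=15/4
row 2: denom=6−2·1/4=11/2; d'=(-42−2·15/4)/(11/2)=-9
row 3: denom=8−1·2/11=86/11; d'=(16−1·-9)/(86/11)=275/86
row 4: denom=8−3·33/86=589/86; d'=(32−3·275/86)/(589/86)=1927/589
back: M4=1927/589
back: M3=275/86−33/86·1927/589=1144/589
back: M2=-9−2/11·1144/589=-5509/589
back: M1=15/4−1/4·-5509/589=3586/589
M: M0=0, M1=3586/589, M2=-5509/589, M3=1144/589, M4=1927/589, M5=0
seg 0: a=2, c=M0/2=0, d=(M1−M0)/(6·2)=1793/3534, b=Δ0−h0·(2M0+M1)/6=-7120/1767
seg 1: a=-2, c=M1/2=1793/589, d=(M2−M1)/(6·2)=-9095/7068, b=Δ1−h1·(2M1+M2)/6=3638/1767
seg 2: a=4, c=M2/2=-5509/1178, d=(M3−M2)/(6·1)=6653/3534, b=Δ2−h2·(2M2+M3)/6=-2131/1767
seg 3: a=0, c=M3/2=572/589, d=(M4−M3)/(6·3)=87/1178, b=Δ3−h3·(2M3+M4)/6=-17357/3534
seg 4: a=-4, c=M4/2=1927/1178, d=(M5−M4)/(6·1)=-1927/3534, b=Δ4−h4·(2M4+M5)/6=5141/1767
t_q=33/4 → seg 4, τ=1/4; S=-4+5141/1767·τ+1927/1178·τ²+-1927/3534·τ³=-239665/75392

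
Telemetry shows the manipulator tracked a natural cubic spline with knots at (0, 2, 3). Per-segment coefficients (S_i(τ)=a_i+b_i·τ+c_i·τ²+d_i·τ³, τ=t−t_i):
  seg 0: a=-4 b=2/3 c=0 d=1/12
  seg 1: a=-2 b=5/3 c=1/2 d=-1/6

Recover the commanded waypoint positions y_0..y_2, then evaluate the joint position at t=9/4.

y_0=-4 y_1=-2 y_2=0
S(9/4) = -199/128

y_0 = S_0(0) = a_0 = -4
y_1 = S_1(0) = a_1 = -2
y_2 = S_1(1) = 0
t_q=9/4 is in segment 1 (τ=1/4); S_1(τ)=-199/128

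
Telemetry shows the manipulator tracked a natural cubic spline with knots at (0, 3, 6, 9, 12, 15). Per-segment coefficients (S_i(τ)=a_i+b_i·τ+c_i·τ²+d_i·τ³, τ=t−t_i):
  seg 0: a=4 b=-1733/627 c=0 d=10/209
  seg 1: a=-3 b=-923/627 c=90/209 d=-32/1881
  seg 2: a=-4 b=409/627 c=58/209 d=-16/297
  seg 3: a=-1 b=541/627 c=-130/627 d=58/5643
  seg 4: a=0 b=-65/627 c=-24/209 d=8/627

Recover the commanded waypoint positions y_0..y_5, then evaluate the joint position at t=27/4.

y_0=4 y_1=-3 y_2=-4 y_3=-1 y_4=0 y_5=-1
S(27/4) = -5647/1672

y_0 = S_0(0) = a_0 = 4
y_1 = S_1(0) = a_1 = -3
y_2 = S_2(0) = a_2 = -4
y_3 = S_3(0) = a_3 = -1
y_4 = S_4(0) = a_4 = 0
y_5 = S_4(3) = -1
t_q=27/4 is in segment 2 (τ=3/4); S_2(τ)=-5647/1672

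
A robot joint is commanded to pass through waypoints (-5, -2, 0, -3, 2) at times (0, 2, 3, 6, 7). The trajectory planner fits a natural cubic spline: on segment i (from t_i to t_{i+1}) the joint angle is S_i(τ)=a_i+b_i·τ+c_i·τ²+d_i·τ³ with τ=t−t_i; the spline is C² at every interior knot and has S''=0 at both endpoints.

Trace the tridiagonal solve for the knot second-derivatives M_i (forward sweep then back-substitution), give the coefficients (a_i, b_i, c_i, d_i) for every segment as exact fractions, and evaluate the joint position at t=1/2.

Δ: Δ0=3/2, Δ1=2, Δ2=-1, Δ3=5
row 1: diag=6, rhs=3; c'=1/6, d'=1/2
row 2: denom=8−1·1/6=47/6; d'=(-18−1·1/2)/(47/6)=-111/47
row 3: denom=8−3·18/47=322/47; d'=(36−3·-111/47)/(322/47)=2025/322
back: M3=2025/322
back: M2=-111/47−18/47·2025/322=-768/161
back: M1=1/2−1/6·-768/161=417/322
M: M0=0, M1=417/322, M2=-768/161, M3=2025/322, M4=0
seg 0: a=-5, c=M0/2=0, d=(M1−M0)/(6·2)=139/1288, b=Δ0−h0·(2M0+M1)/6=172/161
seg 1: a=-2, c=M1/2=417/644, d=(M2−M1)/(6·1)=-93/92, b=Δ1−h1·(2M1+M2)/6=761/322
seg 2: a=0, c=M2/2=-384/161, d=(M3−M2)/(6·3)=1187/1932, b=Δ2−h2·(2M2+M3)/6=403/644
seg 3: a=-3, c=M3/2=2025/644, d=(M4−M3)/(6·1)=-675/644, b=Δ3−h3·(2M3+M4)/6=935/322
t_q=1/2 → seg 0, τ=1/2; S=-5+172/161·τ+0·τ²+139/1288·τ³=-45877/10304

  seg 0: a=-5 b=172/161 c=0 d=139/1288
  seg 1: a=-2 b=761/322 c=417/644 d=-93/92
  seg 2: a=0 b=403/644 c=-384/161 d=1187/1932
  seg 3: a=-3 b=935/322 c=2025/644 d=-675/644
S(1/2) = -45877/10304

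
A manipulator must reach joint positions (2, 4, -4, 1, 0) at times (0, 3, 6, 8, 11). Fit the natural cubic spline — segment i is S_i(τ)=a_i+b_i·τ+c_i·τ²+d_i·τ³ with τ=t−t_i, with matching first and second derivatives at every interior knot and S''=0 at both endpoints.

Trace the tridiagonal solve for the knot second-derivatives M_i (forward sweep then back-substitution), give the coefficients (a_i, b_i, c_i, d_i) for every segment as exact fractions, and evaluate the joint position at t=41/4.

  seg 0: a=2 b=364/177 c=0 d=-82/531
  seg 1: a=4 b=-374/177 c=-82/59 d=640/1593
  seg 2: a=-4 b=70/177 c=394/177 d=-277/472
  seg 3: a=1 b=799/354 c=-917/708 d=917/6372
S(41/4) = 17531/15104

Δ: Δ0=2/3, Δ1=-8/3, Δ2=5/2, Δ3=-1/3
row 1: diag=12, rhs=-20; c'=1/4, d'=-5/3
row 2: denom=10−3·1/4=37/4; d'=(31−3·-5/3)/(37/4)=144/37
row 3: denom=10−2·8/37=354/37; d'=(-17−2·144/37)/(354/37)=-917/354
back: M3=-917/354
back: M2=144/37−8/37·-917/354=788/177
back: M1=-5/3−1/4·788/177=-164/59
M: M0=0, M1=-164/59, M2=788/177, M3=-917/354, M4=0
seg 0: a=2, c=M0/2=0, d=(M1−M0)/(6·3)=-82/531, b=Δ0−h0·(2M0+M1)/6=364/177
seg 1: a=4, c=M1/2=-82/59, d=(M2−M1)/(6·3)=640/1593, b=Δ1−h1·(2M1+M2)/6=-374/177
seg 2: a=-4, c=M2/2=394/177, d=(M3−M2)/(6·2)=-277/472, b=Δ2−h2·(2M2+M3)/6=70/177
seg 3: a=1, c=M3/2=-917/708, d=(M4−M3)/(6·3)=917/6372, b=Δ3−h3·(2M3+M4)/6=799/354
t_q=41/4 → seg 3, τ=9/4; S=1+799/354·τ+-917/708·τ²+917/6372·τ³=17531/15104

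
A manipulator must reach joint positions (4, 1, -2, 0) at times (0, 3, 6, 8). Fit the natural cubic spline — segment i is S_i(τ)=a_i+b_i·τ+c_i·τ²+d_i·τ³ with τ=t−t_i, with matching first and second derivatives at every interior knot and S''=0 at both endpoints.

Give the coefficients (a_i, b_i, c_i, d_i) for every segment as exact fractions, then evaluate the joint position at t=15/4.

  seg 0: a=4 b=-31/37 c=0 d=-2/111
  seg 1: a=1 b=-49/37 c=-6/37 d=10/111
  seg 2: a=-2 b=5/37 c=24/37 d=-4/37
S(15/4) = -55/1184

Δ: Δ0=-1, Δ1=-1, Δ2=1
row 1: diag=12, rhs=0; c'=1/4, d'=0
row 2: denom=10−3·1/4=37/4; d'=(12−3·0)/(37/4)=48/37
back: M2=48/37
back: M1=0−1/4·48/37=-12/37
M: M0=0, M1=-12/37, M2=48/37, M3=0
seg 0: a=4, c=M0/2=0, d=(M1−M0)/(6·3)=-2/111, b=Δ0−h0·(2M0+M1)/6=-31/37
seg 1: a=1, c=M1/2=-6/37, d=(M2−M1)/(6·3)=10/111, b=Δ1−h1·(2M1+M2)/6=-49/37
seg 2: a=-2, c=M2/2=24/37, d=(M3−M2)/(6·2)=-4/37, b=Δ2−h2·(2M2+M3)/6=5/37
t_q=15/4 → seg 1, τ=3/4; S=1+-49/37·τ+-6/37·τ²+10/111·τ³=-55/1184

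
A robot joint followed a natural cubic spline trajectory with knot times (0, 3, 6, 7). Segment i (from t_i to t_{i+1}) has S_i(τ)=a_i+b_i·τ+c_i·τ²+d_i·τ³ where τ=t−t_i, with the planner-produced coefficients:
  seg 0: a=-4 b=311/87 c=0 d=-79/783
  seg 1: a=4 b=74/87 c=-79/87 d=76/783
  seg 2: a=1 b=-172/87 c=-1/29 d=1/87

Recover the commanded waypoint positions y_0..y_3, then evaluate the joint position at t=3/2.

y_0 = S_0(0) = a_0 = -4
y_1 = S_1(0) = a_1 = 4
y_2 = S_2(0) = a_2 = 1
y_3 = S_2(1) = -1
t_q=3/2 is in segment 0 (τ=3/2); S_0(τ)=237/232

y_0=-4 y_1=4 y_2=1 y_3=-1
S(3/2) = 237/232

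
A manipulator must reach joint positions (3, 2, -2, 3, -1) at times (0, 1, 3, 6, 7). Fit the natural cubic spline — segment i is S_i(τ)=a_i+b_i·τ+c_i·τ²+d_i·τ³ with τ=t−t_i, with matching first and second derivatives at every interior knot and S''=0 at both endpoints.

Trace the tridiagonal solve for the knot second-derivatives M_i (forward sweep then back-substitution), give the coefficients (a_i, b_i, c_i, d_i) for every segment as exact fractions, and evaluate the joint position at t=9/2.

Δ: Δ0=-1, Δ1=-2, Δ2=5/3, Δ3=-4
row 1: diag=6, rhs=-6; c'=1/3, d'=-1
row 2: denom=10−2·1/3=28/3; d'=(22−2·-1)/(28/3)=18/7
row 3: denom=8−3·9/28=197/28; d'=(-34−3·18/7)/(197/28)=-1168/197
back: M3=-1168/197
back: M2=18/7−9/28·-1168/197=882/197
back: M1=-1−1/3·882/197=-491/197
M: M0=0, M1=-491/197, M2=882/197, M3=-1168/197, M4=0
seg 0: a=3, c=M0/2=0, d=(M1−M0)/(6·1)=-491/1182, b=Δ0−h0·(2M0+M1)/6=-691/1182
seg 1: a=2, c=M1/2=-491/394, d=(M2−M1)/(6·2)=1373/2364, b=Δ1−h1·(2M1+M2)/6=-1082/591
seg 2: a=-2, c=M2/2=441/197, d=(M3−M2)/(6·3)=-1025/1773, b=Δ2−h2·(2M2+M3)/6=91/591
seg 3: a=3, c=M3/2=-584/197, d=(M4−M3)/(6·1)=584/591, b=Δ3−h3·(2M3+M4)/6=-1196/591
t_q=9/2 → seg 2, τ=3/2; S=-2+91/591·τ+441/197·τ²+-1025/1773·τ³=2075/1576

  seg 0: a=3 b=-691/1182 c=0 d=-491/1182
  seg 1: a=2 b=-1082/591 c=-491/394 d=1373/2364
  seg 2: a=-2 b=91/591 c=441/197 d=-1025/1773
  seg 3: a=3 b=-1196/591 c=-584/197 d=584/591
S(9/2) = 2075/1576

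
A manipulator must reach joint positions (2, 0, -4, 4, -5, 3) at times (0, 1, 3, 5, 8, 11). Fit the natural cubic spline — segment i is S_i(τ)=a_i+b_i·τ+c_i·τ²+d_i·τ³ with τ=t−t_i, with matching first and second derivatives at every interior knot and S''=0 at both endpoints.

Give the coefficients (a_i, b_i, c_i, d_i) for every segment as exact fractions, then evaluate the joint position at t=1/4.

Δ: Δ0=-2, Δ1=-2, Δ2=4, Δ3=-3, Δ4=8/3
row 1: diag=6, rhs=0; c'=1/3, d'=0
row 2: denom=8−2·1/3=22/3; d'=(36−2·0)/(22/3)=54/11
row 3: denom=10−2·3/11=104/11; d'=(-42−2·54/11)/(104/11)=-285/52
row 4: denom=12−3·33/104=1149/104; d'=(34−3·-285/52)/(1149/104)=5246/1149
back: M4=5246/1149
back: M3=-285/52−33/104·5246/1149=-2654/383
back: M2=54/11−3/11·-2654/383=2604/383
back: M1=0−1/3·2604/383=-868/383
M: M0=0, M1=-868/383, M2=2604/383, M3=-2654/383, M4=5246/1149, M5=0
seg 0: a=2, c=M0/2=0, d=(M1−M0)/(6·1)=-434/1149, b=Δ0−h0·(2M0+M1)/6=-1864/1149
seg 1: a=0, c=M1/2=-434/383, d=(M2−M1)/(6·2)=868/1149, b=Δ1−h1·(2M1+M2)/6=-3166/1149
seg 2: a=-4, c=M2/2=1302/383, d=(M3−M2)/(6·2)=-2629/2298, b=Δ2−h2·(2M2+M3)/6=2042/1149
seg 3: a=4, c=M3/2=-1327/383, d=(M4−M3)/(6·3)=6604/10341, b=Δ3−h3·(2M3+M4)/6=1892/1149
seg 4: a=-5, c=M4/2=2623/1149, d=(M5−M4)/(6·3)=-2623/10341, b=Δ4−h4·(2M4+M5)/6=-2182/1149
t_q=1/4 → seg 0, τ=1/4; S=2+-1864/1149·τ+0·τ²+-434/1149·τ³=19469/12256

  seg 0: a=2 b=-1864/1149 c=0 d=-434/1149
  seg 1: a=0 b=-3166/1149 c=-434/383 d=868/1149
  seg 2: a=-4 b=2042/1149 c=1302/383 d=-2629/2298
  seg 3: a=4 b=1892/1149 c=-1327/383 d=6604/10341
  seg 4: a=-5 b=-2182/1149 c=2623/1149 d=-2623/10341
S(1/4) = 19469/12256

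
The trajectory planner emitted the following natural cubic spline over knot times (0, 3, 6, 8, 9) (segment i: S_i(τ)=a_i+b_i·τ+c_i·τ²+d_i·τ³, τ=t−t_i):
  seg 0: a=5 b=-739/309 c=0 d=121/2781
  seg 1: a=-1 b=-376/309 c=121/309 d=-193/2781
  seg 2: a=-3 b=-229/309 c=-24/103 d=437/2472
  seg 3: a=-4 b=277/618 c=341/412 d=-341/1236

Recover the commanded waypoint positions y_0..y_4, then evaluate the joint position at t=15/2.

y_0=5 y_1=-1 y_2=-3 y_3=-4 y_4=-3
S(15/2) = -26627/6592

y_0 = S_0(0) = a_0 = 5
y_1 = S_1(0) = a_1 = -1
y_2 = S_2(0) = a_2 = -3
y_3 = S_3(0) = a_3 = -4
y_4 = S_3(1) = -3
t_q=15/2 is in segment 2 (τ=3/2); S_2(τ)=-26627/6592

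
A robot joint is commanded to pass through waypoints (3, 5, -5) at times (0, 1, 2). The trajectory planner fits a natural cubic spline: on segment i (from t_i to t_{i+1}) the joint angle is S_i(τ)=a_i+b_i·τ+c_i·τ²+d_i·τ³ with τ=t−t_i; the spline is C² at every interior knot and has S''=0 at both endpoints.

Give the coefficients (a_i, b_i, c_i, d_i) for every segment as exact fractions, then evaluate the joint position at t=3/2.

Δ: Δ0=2, Δ1=-10
row 1: diag=4, rhs=-72; c'=1/4, d'=-18
back: M1=-18
M: M0=0, M1=-18, M2=0
seg 0: a=3, c=M0/2=0, d=(M1−M0)/(6·1)=-3, b=Δ0−h0·(2M0+M1)/6=5
seg 1: a=5, c=M1/2=-9, d=(M2−M1)/(6·1)=3, b=Δ1−h1·(2M1+M2)/6=-4
t_q=3/2 → seg 1, τ=1/2; S=5+-4·τ+-9·τ²+3·τ³=9/8

  seg 0: a=3 b=5 c=0 d=-3
  seg 1: a=5 b=-4 c=-9 d=3
S(3/2) = 9/8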